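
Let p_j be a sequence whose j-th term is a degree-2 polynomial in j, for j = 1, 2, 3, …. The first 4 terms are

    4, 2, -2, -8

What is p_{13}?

-152

1st diffs: -2, -4, -6.
2nd diffs: -2, -2 (constant).
Newton forward-difference form: p_j = 4 + (-2)·C(j-1,1) + (-2)·C(j-1,2).
At j = 13: j-1 = 12, so p_{13} = 4 - 24 - 132 = -152.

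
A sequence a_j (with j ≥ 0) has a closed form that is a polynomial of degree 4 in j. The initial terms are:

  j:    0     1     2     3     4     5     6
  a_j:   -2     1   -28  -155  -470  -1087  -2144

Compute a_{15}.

1st diffs: 3, -29, -127, -315, -617, -1057.
2nd diffs: -32, -98, -188, -302, -440.
3rd diffs: -66, -90, -114, -138.
4th diffs: -24, -24, -24 (constant).
Newton forward-difference form: a_j = -2 + 3·C(j,1) + (-32)·C(j,2) + (-66)·C(j,3) + (-24)·C(j,4).
At j = 15: j = 15, so a_{15} = -2 + 45 - 3360 - 30030 - 32760 = -66107.

-66107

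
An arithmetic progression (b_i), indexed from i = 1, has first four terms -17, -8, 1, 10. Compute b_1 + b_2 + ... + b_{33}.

Common difference d = 9.
b_i = -17 + (i - 1)·9.
b_{33} = 271; S = 33·(-17 + 271)/2 = 4191.

4191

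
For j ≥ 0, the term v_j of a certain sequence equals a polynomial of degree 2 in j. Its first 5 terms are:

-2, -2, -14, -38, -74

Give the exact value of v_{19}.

1st diffs: 0, -12, -24, -36.
2nd diffs: -12, -12, -12 (constant).
So v_j = -6j^2 + 6j - 2.
Evaluating at j = 19 gives v_{19} = -2054.

-2054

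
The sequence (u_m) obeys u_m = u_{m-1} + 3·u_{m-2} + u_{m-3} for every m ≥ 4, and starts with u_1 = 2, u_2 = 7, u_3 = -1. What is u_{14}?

Step forward from the initial values:
u_4 = 22;  u_5 = 26;  u_6 = 91;  …;  u_{11} = 6767;  u_{12} = 16366;  u_{13} = 39482;  u_{14} = 95347.

95347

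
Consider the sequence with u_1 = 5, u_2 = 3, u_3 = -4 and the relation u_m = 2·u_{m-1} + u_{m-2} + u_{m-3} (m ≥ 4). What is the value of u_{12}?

Iterate the recurrence:
u_4 = 0;  u_5 = -1;  u_6 = -6;  u_7 = -13;  u_8 = -33;  u_9 = -85;  u_{10} = -216;  u_{11} = -550;  u_{12} = -1401.

-1401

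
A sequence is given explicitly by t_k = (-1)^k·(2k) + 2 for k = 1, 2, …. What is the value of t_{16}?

(-1)^16 = 1; 2k at k=16 is 32; so t_{16} = 34.

34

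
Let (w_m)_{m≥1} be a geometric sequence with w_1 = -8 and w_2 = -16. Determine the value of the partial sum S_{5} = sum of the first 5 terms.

Common ratio r = 2.
w_m = (-8)·2^(m-1).
S = (-8)·(2^5 - 1)/(2 - 1) = (-8)·(32 - 1)/(1) = -248.

-248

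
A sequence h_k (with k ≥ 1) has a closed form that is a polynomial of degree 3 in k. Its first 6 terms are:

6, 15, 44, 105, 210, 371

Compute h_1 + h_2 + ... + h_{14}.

20195

1st diffs: 9, 29, 61, 105, 161.
2nd diffs: 20, 32, 44, 56.
3rd diffs: 12, 12, 12 (constant).
Newton forward-difference form: h_k = 6 + 9·C(k-1,1) + 20·C(k-1,2) + 12·C(k-1,3).
Continuing: …, 600, 909, 1310, 1815, …, h_{14} = 5115.
Summing k = 1..14 (14 terms) gives 20195.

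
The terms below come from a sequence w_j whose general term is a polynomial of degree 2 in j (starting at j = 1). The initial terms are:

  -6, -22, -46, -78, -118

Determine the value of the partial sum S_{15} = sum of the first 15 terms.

-5410

1st diffs: -16, -24, -32, -40.
2nd diffs: -8, -8, -8 (constant).
Newton forward-difference form: w_j = -6 + (-16)·C(j-1,1) + (-8)·C(j-1,2).
Continuing: …, -166, -222, -286, -358, …, w_{15} = -958.
Summing j = 1..15 (15 terms) gives -5410.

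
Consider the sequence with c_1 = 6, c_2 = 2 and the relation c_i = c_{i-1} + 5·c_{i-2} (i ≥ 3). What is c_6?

c_3 = 32; c_4 = 42; c_5 = 202; c_6 = 412.

412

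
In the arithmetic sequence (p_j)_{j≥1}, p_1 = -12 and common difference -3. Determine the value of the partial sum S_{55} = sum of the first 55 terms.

-5115

p_j = -12 + (j - 1)·(-3).
p_{55} = -174; S = 55·(-12 + (-174))/2 = -5115.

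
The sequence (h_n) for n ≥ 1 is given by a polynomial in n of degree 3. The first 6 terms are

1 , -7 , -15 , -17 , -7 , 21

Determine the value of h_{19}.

1st diffs: -8, -8, -2, 10, 28.
2nd diffs: 0, 6, 12, 18.
3rd diffs: 6, 6, 6 (constant).
Newton forward-difference form: h_n = 1 + (-8)·C(n-1,1) + 6·C(n-1,3).
At n = 19: n-1 = 18, so h_{19} = 1 - 144 + 4896 = 4753.

4753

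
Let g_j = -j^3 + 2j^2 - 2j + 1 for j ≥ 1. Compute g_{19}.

-6174

g_{19} = -1·19^3 + 2·19^2 - 2·19 + 1 = -6174.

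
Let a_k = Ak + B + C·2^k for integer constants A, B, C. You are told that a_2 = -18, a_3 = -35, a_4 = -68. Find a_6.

The three given values yield: 2A + B + 4C = -18; 3A + B + 8C = -35; 4A + B + 16C = -68.
Subtracting the first from the second: A + 4C = -17.
Subtracting the second from the third: A + 8C = -33.
Solving: C = -4, A = -1, then B = 0.
Therefore a_6 = -6 + 0 + (-4)·64 = -262.

-262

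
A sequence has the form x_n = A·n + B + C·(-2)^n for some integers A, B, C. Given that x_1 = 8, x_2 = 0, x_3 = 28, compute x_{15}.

The three given values yield: A + B - 2C = 8; 2A + B + 4C = 0; 3A + B - 8C = 28.
Subtracting the first from the second: A + 6C = -8.
Subtracting the second from the third: A - 12C = 28.
Solving: C = -2, A = 4, then B = 0.
Hence x_{15} = 4·15 + 0 + (-2)·(-32768) = 65596.

65596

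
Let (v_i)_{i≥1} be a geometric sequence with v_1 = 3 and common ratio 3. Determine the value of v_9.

v_i = 3·3^(i-1).
v_9 = 3·3^8 = 19683.

19683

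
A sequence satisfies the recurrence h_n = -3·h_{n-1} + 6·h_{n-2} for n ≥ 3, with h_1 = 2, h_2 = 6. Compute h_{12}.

6326262

Applying the relation repeatedly:
h_3 = -6;  h_4 = 54;  h_5 = -198;  h_6 = 918;  h_7 = -3942;  h_8 = 17334;  h_9 = -75654;  h_{10} = 330966;  h_{11} = -1446822;  h_{12} = 6326262.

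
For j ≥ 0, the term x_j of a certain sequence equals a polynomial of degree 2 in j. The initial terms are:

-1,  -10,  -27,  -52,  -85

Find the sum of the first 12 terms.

1st diffs: -9, -17, -25, -33.
2nd diffs: -8, -8, -8 (constant).
Newton forward-difference form: x_j = -1 + (-9)·C(j,1) + (-8)·C(j,2).
Continuing: …, -126, -175, -232, -297, …, x_{11} = -540.
Summing j = 0..11 (12 terms) gives -2366.

-2366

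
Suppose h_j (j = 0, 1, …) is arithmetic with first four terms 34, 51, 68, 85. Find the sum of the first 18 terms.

Common difference d = 17.
h_j = 34 + (j - 0)·17.
h_{17} = 323; S = 18·(34 + 323)/2 = 3213.

3213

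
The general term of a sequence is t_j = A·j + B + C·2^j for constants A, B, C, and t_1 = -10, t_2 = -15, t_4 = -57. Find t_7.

At j = 1, 2, 4: A + B + 2C = -10; 2A + B + 4C = -15; 4A + B + 16C = -57.
Subtracting the first from the second: A + 2C = -5.
Subtracting the second from the third: 2A + 12C = -42.
Solving: C = -4, A = 3, then B = -5.
So t_j = 3·j + (-5) + (-4)·2^j; at j=7 this is -496.

-496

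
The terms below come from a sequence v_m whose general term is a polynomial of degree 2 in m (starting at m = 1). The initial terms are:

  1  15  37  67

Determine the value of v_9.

337

1st diffs: 14, 22, 30.
2nd diffs: 8, 8 (constant).
So v_m = 4m^2 + 2m - 5.
Evaluating at m = 9 gives v_9 = 337.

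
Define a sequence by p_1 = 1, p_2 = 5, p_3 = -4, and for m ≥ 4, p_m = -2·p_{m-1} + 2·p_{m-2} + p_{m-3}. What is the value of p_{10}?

Applying the relation repeatedly:
p_4 = 19  p_5 = -41  p_6 = 116  p_7 = -295  p_8 = 781  p_9 = -2036  p_{10} = 5339.

5339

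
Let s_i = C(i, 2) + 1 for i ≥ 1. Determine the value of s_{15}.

106

C(15, 2) = 105, so s_{15} = 106.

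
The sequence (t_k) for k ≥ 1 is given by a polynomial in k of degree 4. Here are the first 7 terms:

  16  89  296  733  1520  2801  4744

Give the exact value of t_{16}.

1st diffs: 73, 207, 437, 787, 1281, 1943.
2nd diffs: 134, 230, 350, 494, 662.
3rd diffs: 96, 120, 144, 168.
4th diffs: 24, 24, 24 (constant).
Newton forward-difference form: t_k = 16 + 73·C(k-1,1) + 134·C(k-1,2) + 96·C(k-1,3) + 24·C(k-1,4).
At k = 16: k-1 = 15, so t_{16} = 16 + 1095 + 14070 + 43680 + 32760 = 91621.

91621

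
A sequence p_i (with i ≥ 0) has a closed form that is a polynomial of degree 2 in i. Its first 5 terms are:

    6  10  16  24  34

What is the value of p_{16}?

1st diffs: 4, 6, 8, 10.
2nd diffs: 2, 2, 2 (constant).
Newton forward-difference form: p_i = 6 + 4·C(i,1) + 2·C(i,2).
At i = 16: i = 16, so p_{16} = 6 + 64 + 240 = 310.

310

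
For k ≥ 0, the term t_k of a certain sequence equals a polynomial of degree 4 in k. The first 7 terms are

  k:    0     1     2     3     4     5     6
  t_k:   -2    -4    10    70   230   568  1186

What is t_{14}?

1st diffs: -2, 14, 60, 160, 338, 618.
2nd diffs: 16, 46, 100, 178, 280.
3rd diffs: 30, 54, 78, 102.
4th diffs: 24, 24, 24 (constant).
Newton forward-difference form: t_k = -2 + (-2)·C(k,1) + 16·C(k,2) + 30·C(k,3) + 24·C(k,4).
At k = 14: k = 14, so t_{14} = -2 - 28 + 1456 + 10920 + 24024 = 36370.

36370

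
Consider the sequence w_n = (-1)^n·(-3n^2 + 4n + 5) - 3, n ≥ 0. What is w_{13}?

447

(-1)^13 = -1; -3n^2 + 4n + 5 at n=13 is -450; so w_{13} = 447.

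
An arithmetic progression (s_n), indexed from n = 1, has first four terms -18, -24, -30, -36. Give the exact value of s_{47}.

-294

Common difference d = -6.
s_n = -18 + (n - 1)·(-6).
s_{47} = -18 + 46·(-6) = -294.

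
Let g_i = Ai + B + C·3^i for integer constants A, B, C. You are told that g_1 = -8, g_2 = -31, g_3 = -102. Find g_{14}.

Write the equations: A + B + 3C = -8; 2A + B + 9C = -31; 3A + B + 27C = -102.
Subtracting the first from the second: A + 6C = -23.
Subtracting the second from the third: A + 18C = -71.
Solving: C = -4, A = 1, then B = 3.
So g_i = 1·i + 3 + (-4)·3^i; at i=14 this is -19131859.

-19131859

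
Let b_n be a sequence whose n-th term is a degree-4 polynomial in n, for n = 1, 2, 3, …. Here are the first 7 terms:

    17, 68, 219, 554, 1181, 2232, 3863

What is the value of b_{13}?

37589

1st diffs: 51, 151, 335, 627, 1051, 1631.
2nd diffs: 100, 184, 292, 424, 580.
3rd diffs: 84, 108, 132, 156.
4th diffs: 24, 24, 24 (constant).
Newton forward-difference form: b_n = 17 + 51·C(n-1,1) + 100·C(n-1,2) + 84·C(n-1,3) + 24·C(n-1,4).
At n = 13: n-1 = 12, so b_{13} = 17 + 612 + 6600 + 18480 + 11880 = 37589.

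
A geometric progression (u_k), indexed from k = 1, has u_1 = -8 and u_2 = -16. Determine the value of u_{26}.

-268435456

Common ratio r = 2.
u_k = (-8)·2^(k-1).
u_{26} = (-8)·2^25 = -268435456.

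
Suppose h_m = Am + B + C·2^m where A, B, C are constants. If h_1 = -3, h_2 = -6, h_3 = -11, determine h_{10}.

The three given values yield: A + B + 2C = -3; 2A + B + 4C = -6; 3A + B + 8C = -11.
Subtracting the first from the second: A + 2C = -3.
Subtracting the second from the third: A + 4C = -5.
Solving: C = -1, A = -1, then B = 0.
Therefore h_{10} = -10 + 0 + (-1)·1024 = -1034.

-1034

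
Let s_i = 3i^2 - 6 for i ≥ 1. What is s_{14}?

s_{14} = 3·14^2 - 6 = 582.

582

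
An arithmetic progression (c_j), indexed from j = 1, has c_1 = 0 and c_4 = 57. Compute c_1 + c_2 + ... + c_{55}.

28215

Common difference d = (57 - 0) / (4 - 1) = 19.
c_j = 0 + (j - 1)·19.
c_{55} = 1026; S = 55·(0 + 1026)/2 = 28215.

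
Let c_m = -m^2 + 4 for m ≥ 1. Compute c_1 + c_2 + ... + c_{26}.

-6097

Over m = 1..26: Σm = 351, Σm² = 6201.
Total = (-1)·6201 + (4)·26 = -6097.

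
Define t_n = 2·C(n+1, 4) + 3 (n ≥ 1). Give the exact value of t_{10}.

663

C(11, 4) = 330, so t_{10} = 663.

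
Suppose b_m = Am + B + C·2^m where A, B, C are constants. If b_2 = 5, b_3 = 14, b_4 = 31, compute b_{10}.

Write the equations: 2A + B + 4C = 5; 3A + B + 8C = 14; 4A + B + 16C = 31.
Subtracting the first from the second: A + 4C = 9.
Subtracting the second from the third: A + 8C = 17.
Solving: C = 2, A = 1, then B = -5.
Hence b_{10} = 1·10 + (-5) + 2·1024 = 2053.

2053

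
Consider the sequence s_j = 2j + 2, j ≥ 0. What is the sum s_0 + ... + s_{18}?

380

Over j = 0..18: Σj = 171.
Total = (2)·171 + (2)·19 = 380.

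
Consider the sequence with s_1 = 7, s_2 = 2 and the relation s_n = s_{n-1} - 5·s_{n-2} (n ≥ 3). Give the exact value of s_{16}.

175237

Step forward from the initial values:
s_3 = -33; s_4 = -43; s_5 = 122; …; s_{13} = -94633; s_{14} = 74482; s_{15} = 547647; s_{16} = 175237.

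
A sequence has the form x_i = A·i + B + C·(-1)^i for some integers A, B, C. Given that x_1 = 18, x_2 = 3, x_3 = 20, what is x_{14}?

15

At i = 1, 2, 3: A + B - C = 18; 2A + B + C = 3; 3A + B - C = 20.
Subtracting the first from the second: A + 2C = -15.
Subtracting the second from the third: A - 2C = 17.
Solving: C = -8, A = 1, then B = 9.
So x_i = 1·i + 9 + (-8)·(-1)^i; at i=14 this is 15.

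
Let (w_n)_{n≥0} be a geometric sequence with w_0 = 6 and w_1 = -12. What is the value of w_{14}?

98304

Common ratio r = -2.
w_n = 6·(-2)^(n-0).
w_{14} = 6·(-2)^14 = 98304.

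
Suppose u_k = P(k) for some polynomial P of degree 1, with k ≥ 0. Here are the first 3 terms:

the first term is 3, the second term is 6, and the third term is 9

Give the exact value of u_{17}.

1st diffs: 3, 3 (constant).
So u_k = 3k + 3.
Evaluating at k = 17 gives u_{17} = 54.

54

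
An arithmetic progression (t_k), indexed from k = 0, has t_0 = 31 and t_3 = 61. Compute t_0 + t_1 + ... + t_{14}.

Common difference d = (61 - 31) / (3 - 0) = 10.
t_k = 31 + (k - 0)·10.
t_{14} = 171; S = 15·(31 + 171)/2 = 1515.

1515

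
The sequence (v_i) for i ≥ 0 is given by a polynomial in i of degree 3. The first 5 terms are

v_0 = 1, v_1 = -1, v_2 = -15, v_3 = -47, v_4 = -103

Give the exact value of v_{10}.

1st diffs: -2, -14, -32, -56.
2nd diffs: -12, -18, -24.
3rd diffs: -6, -6 (constant).
Newton forward-difference form: v_i = 1 + (-2)·C(i,1) + (-12)·C(i,2) + (-6)·C(i,3).
At i = 10: i = 10, so v_{10} = 1 - 20 - 540 - 720 = -1279.

-1279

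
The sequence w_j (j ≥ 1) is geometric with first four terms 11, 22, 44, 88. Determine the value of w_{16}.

Common ratio r = 2.
w_j = 11·2^(j-1).
w_{16} = 11·2^15 = 360448.

360448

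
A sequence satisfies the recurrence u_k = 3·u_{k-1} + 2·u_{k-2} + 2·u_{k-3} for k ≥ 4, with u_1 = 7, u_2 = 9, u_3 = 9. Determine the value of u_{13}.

7230477

u_4 = 59, u_5 = 213, u_6 = 775, u_7 = 2869, u_8 = 10583, u_9 = 39037, u_{10} = 144015, u_{11} = 531285, u_{12} = 1959959, u_{13} = 7230477.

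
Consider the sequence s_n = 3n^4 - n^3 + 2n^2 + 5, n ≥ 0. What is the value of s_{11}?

42839

s_{11} = 3·11^4 - 1·11^3 + 2·11^2 + 5 = 42839.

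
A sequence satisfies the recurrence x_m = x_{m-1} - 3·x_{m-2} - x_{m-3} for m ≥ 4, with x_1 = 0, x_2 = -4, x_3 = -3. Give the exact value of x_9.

Compute successive terms:
x_4 = 9;  x_5 = 22;  x_6 = -2;  x_7 = -77;  x_8 = -93;  x_9 = 140.

140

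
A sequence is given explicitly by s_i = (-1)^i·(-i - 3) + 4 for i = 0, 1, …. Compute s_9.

16

(-1)^9 = -1; -i - 3 at i=9 is -12; so s_9 = 16.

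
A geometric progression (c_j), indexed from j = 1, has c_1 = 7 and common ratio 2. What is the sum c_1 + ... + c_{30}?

7516192761

c_j = 7·2^(j-1).
S = 7·(2^30 - 1)/(2 - 1) = 7·(1073741824 - 1)/(1) = 7516192761.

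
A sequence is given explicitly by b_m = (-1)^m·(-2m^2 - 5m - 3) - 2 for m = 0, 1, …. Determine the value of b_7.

134

(-1)^7 = -1; -2m^2 - 5m - 3 at m=7 is -136; so b_7 = 134.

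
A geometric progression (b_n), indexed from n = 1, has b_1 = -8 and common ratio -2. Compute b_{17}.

-524288

b_n = (-8)·(-2)^(n-1).
b_{17} = (-8)·(-2)^16 = -524288.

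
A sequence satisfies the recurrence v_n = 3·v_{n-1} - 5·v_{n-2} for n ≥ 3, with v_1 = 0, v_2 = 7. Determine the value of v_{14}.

Applying the relation repeatedly:
v_3 = 21, v_4 = 28, v_5 = -21, …, v_{11} = 11571, v_{12} = 6853, v_{13} = -37296, v_{14} = -146153.

-146153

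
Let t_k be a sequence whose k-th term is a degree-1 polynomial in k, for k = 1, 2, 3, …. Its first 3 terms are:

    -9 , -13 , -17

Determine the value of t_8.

1st diffs: -4, -4 (constant).
So t_k = -4k - 5.
Evaluating at k = 8 gives t_8 = -37.

-37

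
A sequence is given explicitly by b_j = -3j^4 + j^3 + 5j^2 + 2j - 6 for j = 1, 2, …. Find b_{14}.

b_{14} = -3·14^4 + 1·14^3 + 5·14^2 + 2·14 - 6 = -111502.

-111502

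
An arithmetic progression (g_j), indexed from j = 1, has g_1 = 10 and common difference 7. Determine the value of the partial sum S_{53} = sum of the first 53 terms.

10176

g_j = 10 + (j - 1)·7.
g_{53} = 374; S = 53·(10 + 374)/2 = 10176.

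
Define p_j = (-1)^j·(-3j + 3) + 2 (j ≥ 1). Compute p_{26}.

(-1)^26 = 1; -3j + 3 at j=26 is -75; so p_{26} = -73.

-73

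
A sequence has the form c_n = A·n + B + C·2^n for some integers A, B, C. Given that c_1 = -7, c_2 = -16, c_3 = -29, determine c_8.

-550

Plug in n = 1, 2, 3: A + B + 2C = -7; 2A + B + 4C = -16; 3A + B + 8C = -29.
Subtracting the first from the second: A + 2C = -9.
Subtracting the second from the third: A + 4C = -13.
Solving: C = -2, A = -5, then B = 2.
So c_n = -5·n + 2 + (-2)·2^n; at n=8 this is -550.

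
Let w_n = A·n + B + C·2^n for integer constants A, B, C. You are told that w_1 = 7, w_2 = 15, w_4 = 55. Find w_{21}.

6291497

At n = 1, 2, 4: A + B + 2C = 7; 2A + B + 4C = 15; 4A + B + 16C = 55.
Subtracting the first from the second: A + 2C = 8.
Subtracting the second from the third: 2A + 12C = 40.
Solving: C = 3, A = 2, then B = -1.
So w_n = 2·n + (-1) + 3·2^n; at n=21 this is 6291497.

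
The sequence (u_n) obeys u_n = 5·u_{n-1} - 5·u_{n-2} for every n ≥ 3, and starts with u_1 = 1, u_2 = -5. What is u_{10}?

-303125

Compute successive terms:
u_3 = -30  u_4 = -125  u_5 = -475  u_6 = -1750  u_7 = -6375  u_8 = -23125  u_9 = -83750  u_{10} = -303125.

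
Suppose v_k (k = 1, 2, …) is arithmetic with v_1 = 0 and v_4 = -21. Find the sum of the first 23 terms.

Common difference d = (-21 - 0) / (4 - 1) = -7.
v_k = 0 + (k - 1)·(-7).
v_{23} = -154; S = 23·(0 + (-154))/2 = -1771.

-1771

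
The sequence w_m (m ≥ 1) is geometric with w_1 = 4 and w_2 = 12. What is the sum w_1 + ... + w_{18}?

774840976

Common ratio r = 3.
w_m = 4·3^(m-1).
S = 4·(3^18 - 1)/(3 - 1) = 4·(387420489 - 1)/(2) = 774840976.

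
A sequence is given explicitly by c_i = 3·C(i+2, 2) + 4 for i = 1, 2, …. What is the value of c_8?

139

C(10, 2) = 45, so c_8 = 139.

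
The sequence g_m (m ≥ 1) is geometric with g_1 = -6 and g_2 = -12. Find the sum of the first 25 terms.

-201326586

Common ratio r = 2.
g_m = (-6)·2^(m-1).
S = (-6)·(2^25 - 1)/(2 - 1) = (-6)·(33554432 - 1)/(1) = -201326586.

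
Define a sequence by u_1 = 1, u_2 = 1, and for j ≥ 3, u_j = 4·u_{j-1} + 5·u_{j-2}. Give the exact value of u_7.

5209

Applying the relation repeatedly:
u_3 = 9; u_4 = 41; u_5 = 209; u_6 = 1041; u_7 = 5209.
(Characteristic roots are 5 and -1.)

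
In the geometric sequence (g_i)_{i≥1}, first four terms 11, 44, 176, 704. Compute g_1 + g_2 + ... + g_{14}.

984263335

Common ratio r = 4.
g_i = 11·4^(i-1).
S = 11·(4^14 - 1)/(4 - 1) = 11·(268435456 - 1)/(3) = 984263335.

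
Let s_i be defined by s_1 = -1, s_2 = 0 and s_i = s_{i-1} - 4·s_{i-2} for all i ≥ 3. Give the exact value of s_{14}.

s_3 = 4;  s_4 = 4;  s_5 = -12;  …;  s_{11} = -684;  s_{12} = 1220;  s_{13} = 3956;  s_{14} = -924.

-924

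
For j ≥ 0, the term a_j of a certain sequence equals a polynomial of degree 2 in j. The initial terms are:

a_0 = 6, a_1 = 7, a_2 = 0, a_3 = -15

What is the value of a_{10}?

1st diffs: 1, -7, -15.
2nd diffs: -8, -8 (constant).
Newton forward-difference form: a_j = 6 + 1·C(j,1) + (-8)·C(j,2).
At j = 10: j = 10, so a_{10} = 6 + 10 - 360 = -344.

-344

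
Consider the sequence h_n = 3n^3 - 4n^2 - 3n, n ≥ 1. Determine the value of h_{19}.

19076

h_{19} = 3·19^3 - 4·19^2 - 3·19 = 19076.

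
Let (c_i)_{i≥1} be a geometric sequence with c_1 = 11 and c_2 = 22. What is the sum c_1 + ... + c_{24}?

Common ratio r = 2.
c_i = 11·2^(i-1).
S = 11·(2^24 - 1)/(2 - 1) = 11·(16777216 - 1)/(1) = 184549365.

184549365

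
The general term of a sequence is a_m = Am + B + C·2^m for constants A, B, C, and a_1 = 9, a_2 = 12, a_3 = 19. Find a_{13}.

At m = 1, 2, 3: A + B + 2C = 9; 2A + B + 4C = 12; 3A + B + 8C = 19.
Subtracting the first from the second: A + 2C = 3.
Subtracting the second from the third: A + 4C = 7.
Solving: C = 2, A = -1, then B = 6.
Hence a_{13} = -1·13 + 6 + 2·8192 = 16377.

16377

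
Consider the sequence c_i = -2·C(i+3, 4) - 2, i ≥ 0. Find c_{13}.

C(16, 4) = 1820, so c_{13} = -3642.

-3642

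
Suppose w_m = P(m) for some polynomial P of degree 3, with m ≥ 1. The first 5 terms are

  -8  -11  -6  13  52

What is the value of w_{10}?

757

1st diffs: -3, 5, 19, 39.
2nd diffs: 8, 14, 20.
3rd diffs: 6, 6 (constant).
So w_m = m^3 - 2m^2 - 4m - 3.
Evaluating at m = 10 gives w_{10} = 757.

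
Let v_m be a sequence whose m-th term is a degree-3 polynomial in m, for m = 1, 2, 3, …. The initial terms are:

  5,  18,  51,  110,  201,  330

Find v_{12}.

2238

1st diffs: 13, 33, 59, 91, 129.
2nd diffs: 20, 26, 32, 38.
3rd diffs: 6, 6, 6 (constant).
Newton forward-difference form: v_m = 5 + 13·C(m-1,1) + 20·C(m-1,2) + 6·C(m-1,3).
At m = 12: m-1 = 11, so v_{12} = 5 + 143 + 1100 + 990 = 2238.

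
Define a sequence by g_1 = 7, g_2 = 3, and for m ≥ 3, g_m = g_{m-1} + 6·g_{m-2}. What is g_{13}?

1821645

g_3 = 45;  g_4 = 63;  g_5 = 333;  …;  g_{10} = 65079;  g_{11} = 204453;  g_{12} = 594927;  g_{13} = 1821645.
(Characteristic roots are 3 and -2.)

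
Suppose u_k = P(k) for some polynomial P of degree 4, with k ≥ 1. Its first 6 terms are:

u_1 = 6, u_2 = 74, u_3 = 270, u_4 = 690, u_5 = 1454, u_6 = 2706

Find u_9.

1st diffs: 68, 196, 420, 764, 1252.
2nd diffs: 128, 224, 344, 488.
3rd diffs: 96, 120, 144.
4th diffs: 24, 24 (constant).
Newton forward-difference form: u_k = 6 + 68·C(k-1,1) + 128·C(k-1,2) + 96·C(k-1,3) + 24·C(k-1,4).
At k = 9: k-1 = 8, so u_9 = 6 + 544 + 3584 + 5376 + 1680 = 11190.

11190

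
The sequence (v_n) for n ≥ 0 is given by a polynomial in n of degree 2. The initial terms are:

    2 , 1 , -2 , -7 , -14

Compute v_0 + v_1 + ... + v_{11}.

1st diffs: -1, -3, -5, -7.
2nd diffs: -2, -2, -2 (constant).
So v_n = -n^2 + 2.
Continuing: …, -23, -34, -47, -62, …, v_{11} = -119.
Summing n = 0..11 (12 terms) gives -482.

-482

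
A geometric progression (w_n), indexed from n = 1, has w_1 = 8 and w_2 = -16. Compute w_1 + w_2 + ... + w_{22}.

-11184808

Common ratio r = -2.
w_n = 8·(-2)^(n-1).
S = 8·((-2)^22 - 1)/(-2 - 1) = 8·(4194304 - 1)/(-3) = -11184808.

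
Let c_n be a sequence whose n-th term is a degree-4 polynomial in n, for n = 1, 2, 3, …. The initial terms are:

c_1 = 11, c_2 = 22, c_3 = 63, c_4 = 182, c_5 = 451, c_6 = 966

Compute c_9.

5307

1st diffs: 11, 41, 119, 269, 515.
2nd diffs: 30, 78, 150, 246.
3rd diffs: 48, 72, 96.
4th diffs: 24, 24 (constant).
So c_n = n^4 - 2n^3 + 2n^2 + 4n + 6.
Evaluating at n = 9 gives c_9 = 5307.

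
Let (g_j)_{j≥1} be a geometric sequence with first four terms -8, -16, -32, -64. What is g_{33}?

-34359738368

Common ratio r = 2.
g_j = (-8)·2^(j-1).
g_{33} = (-8)·2^32 = -34359738368.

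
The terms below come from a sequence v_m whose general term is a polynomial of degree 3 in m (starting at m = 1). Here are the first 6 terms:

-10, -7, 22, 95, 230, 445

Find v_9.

1750

1st diffs: 3, 29, 73, 135, 215.
2nd diffs: 26, 44, 62, 80.
3rd diffs: 18, 18, 18 (constant).
Newton forward-difference form: v_m = -10 + 3·C(m-1,1) + 26·C(m-1,2) + 18·C(m-1,3).
At m = 9: m-1 = 8, so v_9 = -10 + 24 + 728 + 1008 = 1750.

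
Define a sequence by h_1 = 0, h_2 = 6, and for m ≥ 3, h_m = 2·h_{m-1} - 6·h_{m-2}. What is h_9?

768

Iterate the recurrence:
h_3 = 12  h_4 = -12  h_5 = -96  h_6 = -120  h_7 = 336  h_8 = 1392  h_9 = 768.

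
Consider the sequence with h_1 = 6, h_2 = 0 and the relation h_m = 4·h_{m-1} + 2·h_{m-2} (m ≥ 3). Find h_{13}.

33150336

Iterate the recurrence:
h_3 = 12  h_4 = 48  h_5 = 216  …  h_{10} = 376320  h_{11} = 1674432  h_{12} = 7450368  h_{13} = 33150336.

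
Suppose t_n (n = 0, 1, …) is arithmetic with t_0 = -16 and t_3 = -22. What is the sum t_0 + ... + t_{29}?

Common difference d = (-22 - (-16)) / (3 - 0) = -2.
t_n = -16 + (n - 0)·(-2).
t_{29} = -74; S = 30·(-16 + (-74))/2 = -1350.

-1350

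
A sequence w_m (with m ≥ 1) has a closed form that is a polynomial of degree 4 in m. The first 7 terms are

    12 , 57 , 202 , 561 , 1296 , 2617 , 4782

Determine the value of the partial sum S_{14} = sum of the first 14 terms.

250873

1st diffs: 45, 145, 359, 735, 1321, 2165.
2nd diffs: 100, 214, 376, 586, 844.
3rd diffs: 114, 162, 210, 258.
4th diffs: 48, 48, 48 (constant).
So w_m = 2m^4 - m^3 + 6m^2 + 4m + 1.
Continuing: …, 8097, 12916, 19641, 28722, …, w_{14} = 75321.
Summing m = 1..14 (14 terms) gives 250873.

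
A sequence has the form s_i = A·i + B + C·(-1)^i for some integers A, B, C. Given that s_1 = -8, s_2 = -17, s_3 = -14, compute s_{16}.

-59

At i = 1, 2, 3: A + B - C = -8; 2A + B + C = -17; 3A + B - C = -14.
Subtracting the first from the second: A + 2C = -9.
Subtracting the second from the third: A - 2C = 3.
Solving: C = -3, A = -3, then B = -8.
Hence s_{16} = -3·16 + (-8) + (-3)·1 = -59.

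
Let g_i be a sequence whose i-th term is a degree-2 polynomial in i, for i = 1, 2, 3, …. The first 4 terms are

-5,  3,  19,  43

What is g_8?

219

1st diffs: 8, 16, 24.
2nd diffs: 8, 8 (constant).
So g_i = 4i^2 - 4i - 5.
Evaluating at i = 8 gives g_8 = 219.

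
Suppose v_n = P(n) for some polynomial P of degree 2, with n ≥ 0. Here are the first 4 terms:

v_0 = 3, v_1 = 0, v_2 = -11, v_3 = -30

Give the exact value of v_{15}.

-882

1st diffs: -3, -11, -19.
2nd diffs: -8, -8 (constant).
So v_n = -4n^2 + n + 3.
Evaluating at n = 15 gives v_{15} = -882.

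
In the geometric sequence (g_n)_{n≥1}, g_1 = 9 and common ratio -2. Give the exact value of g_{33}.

g_n = 9·(-2)^(n-1).
g_{33} = 9·(-2)^32 = 38654705664.

38654705664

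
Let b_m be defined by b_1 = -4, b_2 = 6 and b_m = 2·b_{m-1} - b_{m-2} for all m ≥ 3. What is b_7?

56

Applying the relation repeatedly:
b_3 = 16  b_4 = 26  b_5 = 36  b_6 = 46  b_7 = 56.
(Characteristic roots are 1 and 1.)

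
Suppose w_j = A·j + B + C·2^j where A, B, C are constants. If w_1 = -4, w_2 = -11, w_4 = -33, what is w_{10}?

-1071

Write the equations: A + B + 2C = -4; 2A + B + 4C = -11; 4A + B + 16C = -33.
Subtracting the first from the second: A + 2C = -7.
Subtracting the second from the third: 2A + 12C = -22.
Solving: C = -1, A = -5, then B = 3.
So w_j = -5·j + 3 + (-1)·2^j; at j=10 this is -1071.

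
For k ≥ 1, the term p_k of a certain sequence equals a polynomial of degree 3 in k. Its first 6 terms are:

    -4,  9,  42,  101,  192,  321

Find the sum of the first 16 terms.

23616

1st diffs: 13, 33, 59, 91, 129.
2nd diffs: 20, 26, 32, 38.
3rd diffs: 6, 6, 6 (constant).
So p_k = k^3 + 4k^2 - 6k - 3.
Continuing: …, 494, 717, 996, 1337, …, p_{16} = 5021.
Summing k = 1..16 (16 terms) gives 23616.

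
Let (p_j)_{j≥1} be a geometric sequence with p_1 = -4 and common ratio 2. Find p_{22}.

p_j = (-4)·2^(j-1).
p_{22} = (-4)·2^21 = -8388608.

-8388608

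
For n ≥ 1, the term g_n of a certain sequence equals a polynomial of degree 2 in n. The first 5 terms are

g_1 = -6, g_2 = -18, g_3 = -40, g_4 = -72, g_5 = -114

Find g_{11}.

1st diffs: -12, -22, -32, -42.
2nd diffs: -10, -10, -10 (constant).
Newton forward-difference form: g_n = -6 + (-12)·C(n-1,1) + (-10)·C(n-1,2).
At n = 11: n-1 = 10, so g_{11} = -6 - 120 - 450 = -576.

-576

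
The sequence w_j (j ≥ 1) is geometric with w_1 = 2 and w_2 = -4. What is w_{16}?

-65536

Common ratio r = -2.
w_j = 2·(-2)^(j-1).
w_{16} = 2·(-2)^15 = -65536.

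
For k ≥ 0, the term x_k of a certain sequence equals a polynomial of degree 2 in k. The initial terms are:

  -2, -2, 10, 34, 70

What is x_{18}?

1834

1st diffs: 0, 12, 24, 36.
2nd diffs: 12, 12, 12 (constant).
Newton forward-difference form: x_k = -2 + 12·C(k,2).
At k = 18: k = 18, so x_{18} = -2 + 1836 = 1834.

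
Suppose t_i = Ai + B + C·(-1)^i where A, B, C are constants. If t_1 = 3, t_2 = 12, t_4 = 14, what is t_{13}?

Plug in i = 1, 2, 4: A + B - C = 3; 2A + B + C = 12; 4A + B + C = 14.
Subtracting the first from the second: A + 2C = 9.
Subtracting the second from the third: 2A = 2.
Solving: C = 4, A = 1, then B = 6.
Therefore t_{13} = 13 + 6 + 4·(-1) = 15.

15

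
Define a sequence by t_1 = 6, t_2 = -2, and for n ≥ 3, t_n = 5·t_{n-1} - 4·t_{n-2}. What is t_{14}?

-178956962

Compute successive terms:
t_3 = -34, t_4 = -162, t_5 = -674, …, t_{11} = -2796194, t_{12} = -11184802, t_{13} = -44739234, t_{14} = -178956962.
(Characteristic roots are 4 and 1.)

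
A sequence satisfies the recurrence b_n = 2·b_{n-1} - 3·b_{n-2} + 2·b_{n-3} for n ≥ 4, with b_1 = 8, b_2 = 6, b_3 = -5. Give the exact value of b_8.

-28

Iterate the recurrence:
b_4 = -12  b_5 = 3  b_6 = 32  b_7 = 31  b_8 = -28.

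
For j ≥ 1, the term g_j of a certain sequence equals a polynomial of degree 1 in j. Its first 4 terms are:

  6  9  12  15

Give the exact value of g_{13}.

42

1st diffs: 3, 3, 3 (constant).
So g_j = 3j + 3.
Evaluating at j = 13 gives g_{13} = 42.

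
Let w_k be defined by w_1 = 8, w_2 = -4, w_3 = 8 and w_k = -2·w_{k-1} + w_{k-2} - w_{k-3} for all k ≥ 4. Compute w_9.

2852

Step forward from the initial values:
w_4 = -28  w_5 = 68  w_6 = -172  w_7 = 440  w_8 = -1120  w_9 = 2852.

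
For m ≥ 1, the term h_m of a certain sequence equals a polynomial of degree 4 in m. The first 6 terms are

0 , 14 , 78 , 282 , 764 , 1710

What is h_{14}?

64142

1st diffs: 14, 64, 204, 482, 946.
2nd diffs: 50, 140, 278, 464.
3rd diffs: 90, 138, 186.
4th diffs: 48, 48 (constant).
So h_m = 2m^4 - 5m^3 + 5m^2 + 4m - 6.
Evaluating at m = 14 gives h_{14} = 64142.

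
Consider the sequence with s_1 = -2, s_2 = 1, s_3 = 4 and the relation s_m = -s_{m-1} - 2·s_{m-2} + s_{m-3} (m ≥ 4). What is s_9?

85

Iterate the recurrence:
s_4 = -8, s_5 = 1, s_6 = 19, s_7 = -29, s_8 = -8, s_9 = 85.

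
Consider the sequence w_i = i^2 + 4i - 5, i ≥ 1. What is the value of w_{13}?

216

w_{13} = 1·13^2 + 4·13 - 5 = 216.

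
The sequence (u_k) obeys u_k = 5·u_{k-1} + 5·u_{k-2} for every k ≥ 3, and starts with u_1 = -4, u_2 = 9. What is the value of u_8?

196125

u_3 = 25; u_4 = 170; u_5 = 975; u_6 = 5725; u_7 = 33500; u_8 = 196125.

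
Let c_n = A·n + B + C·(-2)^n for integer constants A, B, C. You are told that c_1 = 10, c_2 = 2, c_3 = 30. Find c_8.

At n = 1, 2, 3: A + B - 2C = 10; 2A + B + 4C = 2; 3A + B - 8C = 30.
Subtracting the first from the second: A + 6C = -8.
Subtracting the second from the third: A - 12C = 28.
Solving: C = -2, A = 4, then B = 2.
So c_n = 4·n + 2 + (-2)·(-2)^n; at n=8 this is -478.

-478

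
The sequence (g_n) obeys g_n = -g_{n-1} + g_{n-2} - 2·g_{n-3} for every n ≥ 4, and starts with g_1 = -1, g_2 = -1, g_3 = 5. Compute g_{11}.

731

Applying the relation repeatedly:
g_4 = -4  g_5 = 11  g_6 = -25  g_7 = 44  g_8 = -91  g_9 = 185  g_{10} = -364  g_{11} = 731.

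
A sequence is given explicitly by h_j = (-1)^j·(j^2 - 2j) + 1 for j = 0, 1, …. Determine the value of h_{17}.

(-1)^17 = -1; j^2 - 2j at j=17 is 255; so h_{17} = -254.

-254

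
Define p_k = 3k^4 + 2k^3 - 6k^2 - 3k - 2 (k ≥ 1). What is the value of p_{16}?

p_{16} = 3·16^4 + 2·16^3 - 6·16^2 - 3·16 - 2 = 203214.

203214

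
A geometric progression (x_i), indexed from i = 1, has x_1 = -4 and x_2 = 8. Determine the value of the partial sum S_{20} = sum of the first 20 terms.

1398100

Common ratio r = -2.
x_i = (-4)·(-2)^(i-1).
S = (-4)·((-2)^20 - 1)/(-2 - 1) = (-4)·(1048576 - 1)/(-3) = 1398100.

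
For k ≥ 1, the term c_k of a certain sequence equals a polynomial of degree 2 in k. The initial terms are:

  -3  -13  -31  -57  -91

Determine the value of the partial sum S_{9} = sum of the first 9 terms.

1st diffs: -10, -18, -26, -34.
2nd diffs: -8, -8, -8 (constant).
So c_k = -4k^2 + 2k - 1.
Continuing: -133, -183, -241, -307.
Summing k = 1..9 (9 terms) gives -1059.

-1059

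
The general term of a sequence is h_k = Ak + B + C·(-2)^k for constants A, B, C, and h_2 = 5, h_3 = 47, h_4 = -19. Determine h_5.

131

Plug in k = 2, 3, 4: 2A + B + 4C = 5; 3A + B - 8C = 47; 4A + B + 16C = -19.
Subtracting the first from the second: A - 12C = 42.
Subtracting the second from the third: A + 24C = -66.
Solving: C = -3, A = 6, then B = 5.
So h_k = 6·k + 5 + (-3)·(-2)^k; at k=5 this is 131.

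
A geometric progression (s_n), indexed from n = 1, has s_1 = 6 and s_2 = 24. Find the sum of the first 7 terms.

Common ratio r = 4.
s_n = 6·4^(n-1).
S = 6·(4^7 - 1)/(4 - 1) = 6·(16384 - 1)/(3) = 32766.

32766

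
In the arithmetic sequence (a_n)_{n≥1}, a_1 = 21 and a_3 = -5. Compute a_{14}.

-148

Common difference d = (-5 - 21) / (3 - 1) = -13.
a_n = 21 + (n - 1)·(-13).
a_{14} = 21 + 13·(-13) = -148.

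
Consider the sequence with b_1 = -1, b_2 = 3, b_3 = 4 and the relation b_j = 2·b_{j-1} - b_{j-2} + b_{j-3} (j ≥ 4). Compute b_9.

75

Iterate the recurrence:
b_4 = 4; b_5 = 7; b_6 = 14; b_7 = 25; b_8 = 43; b_9 = 75.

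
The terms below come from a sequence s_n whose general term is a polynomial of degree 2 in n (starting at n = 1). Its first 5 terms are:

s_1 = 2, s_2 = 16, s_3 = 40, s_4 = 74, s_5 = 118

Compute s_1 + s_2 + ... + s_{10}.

1st diffs: 14, 24, 34, 44.
2nd diffs: 10, 10, 10 (constant).
Newton forward-difference form: s_n = 2 + 14·C(n-1,1) + 10·C(n-1,2).
Continuing: …, 172, 236, 310, 394, …, s_{10} = 488.
Summing n = 1..10 (10 terms) gives 1850.

1850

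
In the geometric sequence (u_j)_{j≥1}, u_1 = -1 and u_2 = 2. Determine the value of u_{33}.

Common ratio r = -2.
u_j = (-1)·(-2)^(j-1).
u_{33} = (-1)·(-2)^32 = -4294967296.

-4294967296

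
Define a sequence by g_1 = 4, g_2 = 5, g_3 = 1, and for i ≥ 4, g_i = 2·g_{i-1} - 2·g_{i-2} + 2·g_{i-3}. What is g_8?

20

Iterate the recurrence:
g_4 = 0; g_5 = 8; g_6 = 18; g_7 = 20; g_8 = 20.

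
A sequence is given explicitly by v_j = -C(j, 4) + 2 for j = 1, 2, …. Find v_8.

-68

C(8, 4) = 70, so v_8 = -68.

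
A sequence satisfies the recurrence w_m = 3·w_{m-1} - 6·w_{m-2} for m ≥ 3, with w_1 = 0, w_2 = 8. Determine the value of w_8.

216

Applying the relation repeatedly:
w_3 = 24  w_4 = 24  w_5 = -72  w_6 = -360  w_7 = -648  w_8 = 216.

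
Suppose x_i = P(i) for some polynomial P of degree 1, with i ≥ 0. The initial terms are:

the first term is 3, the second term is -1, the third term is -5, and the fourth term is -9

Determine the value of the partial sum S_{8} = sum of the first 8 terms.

-88

1st diffs: -4, -4, -4 (constant).
So x_i = -4i + 3.
Continuing: -13, -17, -21, -25.
Summing i = 0..7 (8 terms) gives -88.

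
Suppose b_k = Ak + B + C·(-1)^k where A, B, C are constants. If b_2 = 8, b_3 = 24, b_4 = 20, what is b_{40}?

236

The three given values yield: 2A + B + C = 8; 3A + B - C = 24; 4A + B + C = 20.
Subtracting the first from the second: A - 2C = 16.
Subtracting the second from the third: A + 2C = -4.
Solving: C = -5, A = 6, then B = 1.
Therefore b_{40} = 240 + 1 + (-5)·1 = 236.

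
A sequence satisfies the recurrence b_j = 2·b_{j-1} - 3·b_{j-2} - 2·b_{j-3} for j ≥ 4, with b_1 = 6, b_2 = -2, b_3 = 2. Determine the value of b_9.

106

b_4 = -2;  b_5 = -6;  b_6 = -10;  b_7 = 2;  b_8 = 46;  b_9 = 106.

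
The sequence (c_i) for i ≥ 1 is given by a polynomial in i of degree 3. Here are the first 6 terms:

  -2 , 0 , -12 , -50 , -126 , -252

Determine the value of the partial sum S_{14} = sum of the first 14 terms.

-16954

1st diffs: 2, -12, -38, -76, -126.
2nd diffs: -14, -26, -38, -50.
3rd diffs: -12, -12, -12 (constant).
Newton forward-difference form: c_i = -2 + 2·C(i-1,1) + (-14)·C(i-1,2) + (-12)·C(i-1,3).
Continuing: …, -440, -702, -1050, -1496, …, c_{14} = -4500.
Summing i = 1..14 (14 terms) gives -16954.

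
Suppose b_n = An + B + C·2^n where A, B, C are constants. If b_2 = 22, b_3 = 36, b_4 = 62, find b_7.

404

Plug in n = 2, 3, 4: 2A + B + 4C = 22; 3A + B + 8C = 36; 4A + B + 16C = 62.
Subtracting the first from the second: A + 4C = 14.
Subtracting the second from the third: A + 8C = 26.
Solving: C = 3, A = 2, then B = 6.
Hence b_7 = 2·7 + 6 + 3·128 = 404.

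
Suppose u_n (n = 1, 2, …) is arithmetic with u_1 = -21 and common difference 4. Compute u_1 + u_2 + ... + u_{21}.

399

u_n = -21 + (n - 1)·4.
u_{21} = 59; S = 21·(-21 + 59)/2 = 399.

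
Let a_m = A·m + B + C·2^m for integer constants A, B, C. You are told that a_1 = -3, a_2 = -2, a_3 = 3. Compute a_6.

106

Write the equations: A + B + 2C = -3; 2A + B + 4C = -2; 3A + B + 8C = 3.
Subtracting the first from the second: A + 2C = 1.
Subtracting the second from the third: A + 4C = 5.
Solving: C = 2, A = -3, then B = -4.
So a_m = -3·m + (-4) + 2·2^m; at m=6 this is 106.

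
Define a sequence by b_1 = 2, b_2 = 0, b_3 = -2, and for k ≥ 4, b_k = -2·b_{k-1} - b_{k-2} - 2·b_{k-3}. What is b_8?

b_4 = 0; b_5 = 2; b_6 = 0; b_7 = -2; b_8 = 0.

0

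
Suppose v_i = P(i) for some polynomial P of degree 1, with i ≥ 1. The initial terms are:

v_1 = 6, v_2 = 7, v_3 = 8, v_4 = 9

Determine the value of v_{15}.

20

1st diffs: 1, 1, 1 (constant).
So v_i = i + 5.
Evaluating at i = 15 gives v_{15} = 20.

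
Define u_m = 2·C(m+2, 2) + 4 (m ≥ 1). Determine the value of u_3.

C(5, 2) = 10, so u_3 = 24.

24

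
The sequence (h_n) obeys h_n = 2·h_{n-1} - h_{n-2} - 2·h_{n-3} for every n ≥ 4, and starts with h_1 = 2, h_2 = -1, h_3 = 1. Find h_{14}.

Iterate the recurrence:
h_4 = -1; h_5 = -1; h_6 = -3; …; h_{11} = 37; h_{12} = 39; h_{13} = -1; h_{14} = -115.

-115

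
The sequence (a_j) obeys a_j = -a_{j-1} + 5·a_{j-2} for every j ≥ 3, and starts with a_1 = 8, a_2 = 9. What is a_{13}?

Iterate the recurrence:
a_3 = 31, a_4 = 14, a_5 = 141, …, a_{10} = -10666, a_{11} = 35721, a_{12} = -89051, a_{13} = 267656.

267656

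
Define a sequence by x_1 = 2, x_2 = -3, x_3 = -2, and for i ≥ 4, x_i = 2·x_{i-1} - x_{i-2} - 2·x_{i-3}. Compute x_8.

43

Applying the relation repeatedly:
x_4 = -5; x_5 = -2; x_6 = 5; x_7 = 22; x_8 = 43.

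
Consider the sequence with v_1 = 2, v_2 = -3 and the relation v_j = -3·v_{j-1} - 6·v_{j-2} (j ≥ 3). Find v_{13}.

Step forward from the initial values:
v_3 = -3;  v_4 = 27;  v_5 = -63;  …;  v_{10} = 2187;  v_{11} = -14823;  v_{12} = 31347;  v_{13} = -5103.

-5103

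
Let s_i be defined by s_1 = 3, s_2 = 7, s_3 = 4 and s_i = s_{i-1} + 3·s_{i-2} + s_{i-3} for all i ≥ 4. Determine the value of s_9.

s_4 = 28  s_5 = 47  s_6 = 135  s_7 = 304  s_8 = 756  s_9 = 1803.

1803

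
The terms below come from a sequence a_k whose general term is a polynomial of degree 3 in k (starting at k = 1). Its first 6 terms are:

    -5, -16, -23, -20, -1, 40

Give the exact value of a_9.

1st diffs: -11, -7, 3, 19, 41.
2nd diffs: 4, 10, 16, 22.
3rd diffs: 6, 6, 6 (constant).
So a_k = k^3 - 4k^2 - 6k + 4.
Evaluating at k = 9 gives a_9 = 355.

355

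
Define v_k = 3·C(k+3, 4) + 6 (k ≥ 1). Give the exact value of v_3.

51

C(6, 4) = 15, so v_3 = 51.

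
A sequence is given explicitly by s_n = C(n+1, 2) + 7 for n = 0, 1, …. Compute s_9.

C(10, 2) = 45, so s_9 = 52.

52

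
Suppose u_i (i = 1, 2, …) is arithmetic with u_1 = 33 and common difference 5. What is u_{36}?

208

u_i = 33 + (i - 1)·5.
u_{36} = 33 + 35·5 = 208.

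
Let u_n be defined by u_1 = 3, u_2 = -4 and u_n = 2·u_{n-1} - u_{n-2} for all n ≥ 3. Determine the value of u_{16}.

Applying the relation repeatedly:
u_3 = -11; u_4 = -18; u_5 = -25; …; u_{13} = -81; u_{14} = -88; u_{15} = -95; u_{16} = -102.
(Characteristic roots are 1 and 1.)

-102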